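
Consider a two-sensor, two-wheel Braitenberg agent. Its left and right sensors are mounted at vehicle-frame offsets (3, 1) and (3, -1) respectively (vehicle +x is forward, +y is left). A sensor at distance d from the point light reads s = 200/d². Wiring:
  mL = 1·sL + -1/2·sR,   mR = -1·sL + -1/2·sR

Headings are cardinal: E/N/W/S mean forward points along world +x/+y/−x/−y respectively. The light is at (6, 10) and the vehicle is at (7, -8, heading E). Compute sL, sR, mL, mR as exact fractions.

left sensor world pos  = (10, -7); dL² = 305
right sensor world pos = (10, -9); dR² = 377
sL = 200/305 = 40/61
sR = 200/377 = 200/377
mL = 1·sL + -1/2·sR = 8980/22997
mR = -1·sL + -1/2·sR = -21180/22997

40/61 200/377 8980/22997 -21180/22997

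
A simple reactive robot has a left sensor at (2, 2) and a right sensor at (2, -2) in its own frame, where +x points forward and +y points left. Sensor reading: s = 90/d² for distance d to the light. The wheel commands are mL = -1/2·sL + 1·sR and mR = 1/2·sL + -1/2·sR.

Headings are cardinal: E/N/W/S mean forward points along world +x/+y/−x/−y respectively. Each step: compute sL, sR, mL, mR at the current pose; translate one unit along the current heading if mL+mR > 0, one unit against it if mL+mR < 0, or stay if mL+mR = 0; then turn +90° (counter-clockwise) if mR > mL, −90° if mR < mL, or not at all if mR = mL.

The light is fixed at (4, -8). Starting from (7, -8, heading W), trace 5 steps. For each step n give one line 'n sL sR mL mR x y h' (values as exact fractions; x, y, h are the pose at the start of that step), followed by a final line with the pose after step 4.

n=0: pose=(7,-8,W); sL=18, sR=18; mL=9, mR=0; mL+mR=9 → advance +1; mR−mL=-9 → turn -1·90°
n=1: pose=(6,-8,N); sL=45/2, sR=9/2; mL=-27/4, mR=9; mL+mR=9/4 → advance +1; mR−mL=63/4 → turn +1·90°
n=2: pose=(6,-7,W); sL=90, sR=10; mL=-35, mR=40; mL+mR=5 → advance +1; mR−mL=75 → turn +1·90°
n=3: pose=(5,-7,S); sL=9, sR=45; mL=81/2, mR=-18; mL+mR=45/2 → advance +1; mR−mL=-117/2 → turn -1·90°
n=4: pose=(5,-8,W); sL=18, sR=18; mL=9, mR=0; mL+mR=9 → advance +1; mR−mL=-9 → turn -1·90°

0 18 18 9 0 7 -8 W
1 45/2 9/2 -27/4 9 6 -8 N
2 90 10 -35 40 6 -7 W
3 9 45 81/2 -18 5 -7 S
4 18 18 9 0 5 -8 W
final 4 -8 N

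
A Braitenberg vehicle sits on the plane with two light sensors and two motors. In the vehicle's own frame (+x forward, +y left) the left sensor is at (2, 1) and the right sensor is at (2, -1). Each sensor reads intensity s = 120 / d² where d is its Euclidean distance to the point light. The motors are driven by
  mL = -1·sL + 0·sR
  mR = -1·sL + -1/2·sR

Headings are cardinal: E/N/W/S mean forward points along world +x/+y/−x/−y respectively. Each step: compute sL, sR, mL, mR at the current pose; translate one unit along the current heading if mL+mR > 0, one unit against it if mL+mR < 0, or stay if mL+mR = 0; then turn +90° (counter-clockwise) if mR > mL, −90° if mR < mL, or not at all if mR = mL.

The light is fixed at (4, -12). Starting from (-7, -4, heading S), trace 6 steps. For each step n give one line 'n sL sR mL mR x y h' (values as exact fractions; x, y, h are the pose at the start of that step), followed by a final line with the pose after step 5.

0 15/17 2/3 -15/17 -62/51 -7 -4 S
1 120/233 120/269 -120/233 -46260/62677 -7 -3 W
2 60/121 60/101 -60/121 -9690/12221 -6 -3 N
3 24/29 120/113 -24/29 -4452/3277 -6 -4 E
4 15/17 2/3 -15/17 -62/51 -7 -4 S
5 120/233 120/269 -120/233 -46260/62677 -7 -3 W
final -6 -3 N

n=0: pose=(-7,-4,S); sL=15/17, sR=2/3; mL=-15/17, mR=-62/51; mL+mR=-107/51 → advance -1; mR−mL=-1/3 → turn -1·90°
n=1: pose=(-7,-3,W); sL=120/233, sR=120/269; mL=-120/233, mR=-46260/62677; mL+mR=-78540/62677 → advance -1; mR−mL=-60/269 → turn -1·90°
n=2: pose=(-6,-3,N); sL=60/121, sR=60/101; mL=-60/121, mR=-9690/12221; mL+mR=-15750/12221 → advance -1; mR−mL=-30/101 → turn -1·90°
n=3: pose=(-6,-4,E); sL=24/29, sR=120/113; mL=-24/29, mR=-4452/3277; mL+mR=-7164/3277 → advance -1; mR−mL=-60/113 → turn -1·90°
n=4: pose=(-7,-4,S); sL=15/17, sR=2/3; mL=-15/17, mR=-62/51; mL+mR=-107/51 → advance -1; mR−mL=-1/3 → turn -1·90°
n=5: pose=(-7,-3,W); sL=120/233, sR=120/269; mL=-120/233, mR=-46260/62677; mL+mR=-78540/62677 → advance -1; mR−mL=-60/269 → turn -1·90°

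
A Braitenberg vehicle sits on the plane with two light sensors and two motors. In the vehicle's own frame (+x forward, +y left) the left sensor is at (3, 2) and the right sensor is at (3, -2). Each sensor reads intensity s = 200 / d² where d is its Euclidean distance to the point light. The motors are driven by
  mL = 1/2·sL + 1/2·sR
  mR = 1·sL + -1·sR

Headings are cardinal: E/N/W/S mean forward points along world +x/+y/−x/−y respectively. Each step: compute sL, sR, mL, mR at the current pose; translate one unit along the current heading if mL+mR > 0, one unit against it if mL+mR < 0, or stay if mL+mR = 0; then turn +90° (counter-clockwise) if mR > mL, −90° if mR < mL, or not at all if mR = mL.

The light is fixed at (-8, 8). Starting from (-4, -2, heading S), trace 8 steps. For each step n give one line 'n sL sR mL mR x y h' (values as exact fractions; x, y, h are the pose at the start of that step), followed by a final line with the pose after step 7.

0 40/41 200/173 7560/7093 -1280/7093 -4 -2 S
1 20/17 100/41 1260/697 -880/697 -4 -3 W
2 40/13 200/89 3080/1157 960/1157 -5 -3 N
3 2 10/9 14/9 8/9 -5 -2 E
4 40/41 200/173 7560/7093 -1280/7093 -4 -2 S
5 20/17 100/41 1260/697 -880/697 -4 -3 W
6 40/13 200/89 3080/1157 960/1157 -5 -3 N
7 2 10/9 14/9 8/9 -5 -2 E
final -4 -2 S

n=0: pose=(-4,-2,S); sL=40/41, sR=200/173; mL=7560/7093, mR=-1280/7093; mL+mR=6280/7093 → advance +1; mR−mL=-8840/7093 → turn -1·90°
n=1: pose=(-4,-3,W); sL=20/17, sR=100/41; mL=1260/697, mR=-880/697; mL+mR=380/697 → advance +1; mR−mL=-2140/697 → turn -1·90°
n=2: pose=(-5,-3,N); sL=40/13, sR=200/89; mL=3080/1157, mR=960/1157; mL+mR=4040/1157 → advance +1; mR−mL=-2120/1157 → turn -1·90°
n=3: pose=(-5,-2,E); sL=2, sR=10/9; mL=14/9, mR=8/9; mL+mR=22/9 → advance +1; mR−mL=-2/3 → turn -1·90°
n=4: pose=(-4,-2,S); sL=40/41, sR=200/173; mL=7560/7093, mR=-1280/7093; mL+mR=6280/7093 → advance +1; mR−mL=-8840/7093 → turn -1·90°
n=5: pose=(-4,-3,W); sL=20/17, sR=100/41; mL=1260/697, mR=-880/697; mL+mR=380/697 → advance +1; mR−mL=-2140/697 → turn -1·90°
n=6: pose=(-5,-3,N); sL=40/13, sR=200/89; mL=3080/1157, mR=960/1157; mL+mR=4040/1157 → advance +1; mR−mL=-2120/1157 → turn -1·90°
n=7: pose=(-5,-2,E); sL=2, sR=10/9; mL=14/9, mR=8/9; mL+mR=22/9 → advance +1; mR−mL=-2/3 → turn -1·90°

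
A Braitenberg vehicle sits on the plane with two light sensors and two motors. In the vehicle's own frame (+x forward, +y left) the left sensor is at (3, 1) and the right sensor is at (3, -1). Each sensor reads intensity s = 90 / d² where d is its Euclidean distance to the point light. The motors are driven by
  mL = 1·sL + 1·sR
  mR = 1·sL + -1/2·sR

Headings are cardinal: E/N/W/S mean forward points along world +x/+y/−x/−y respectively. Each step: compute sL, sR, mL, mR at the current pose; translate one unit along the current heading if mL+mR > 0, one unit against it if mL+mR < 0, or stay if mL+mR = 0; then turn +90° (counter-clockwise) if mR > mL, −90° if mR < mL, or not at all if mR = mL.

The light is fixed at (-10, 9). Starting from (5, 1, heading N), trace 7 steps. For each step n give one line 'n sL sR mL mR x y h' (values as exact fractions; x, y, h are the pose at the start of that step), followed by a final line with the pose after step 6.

0 90/221 90/281 45180/62101 15345/62101 5 1 N
1 1/4 45/194 187/388 13/97 5 2 E
2 90/389 18/65 12852/25285 2349/25285 6 2 S
3 9/25 45/109 2106/2725 837/5450 6 1 W
4 90/221 90/281 45180/62101 15345/62101 5 1 N
5 1/4 45/194 187/388 13/97 5 2 E
6 90/389 18/65 12852/25285 2349/25285 6 2 S
final 6 1 W

n=0: pose=(5,1,N); sL=90/221, sR=90/281; mL=45180/62101, mR=15345/62101; mL+mR=60525/62101 → advance +1; mR−mL=-135/281 → turn -1·90°
n=1: pose=(5,2,E); sL=1/4, sR=45/194; mL=187/388, mR=13/97; mL+mR=239/388 → advance +1; mR−mL=-135/388 → turn -1·90°
n=2: pose=(6,2,S); sL=90/389, sR=18/65; mL=12852/25285, mR=2349/25285; mL+mR=15201/25285 → advance +1; mR−mL=-27/65 → turn -1·90°
n=3: pose=(6,1,W); sL=9/25, sR=45/109; mL=2106/2725, mR=837/5450; mL+mR=5049/5450 → advance +1; mR−mL=-135/218 → turn -1·90°
n=4: pose=(5,1,N); sL=90/221, sR=90/281; mL=45180/62101, mR=15345/62101; mL+mR=60525/62101 → advance +1; mR−mL=-135/281 → turn -1·90°
n=5: pose=(5,2,E); sL=1/4, sR=45/194; mL=187/388, mR=13/97; mL+mR=239/388 → advance +1; mR−mL=-135/388 → turn -1·90°
n=6: pose=(6,2,S); sL=90/389, sR=18/65; mL=12852/25285, mR=2349/25285; mL+mR=15201/25285 → advance +1; mR−mL=-27/65 → turn -1·90°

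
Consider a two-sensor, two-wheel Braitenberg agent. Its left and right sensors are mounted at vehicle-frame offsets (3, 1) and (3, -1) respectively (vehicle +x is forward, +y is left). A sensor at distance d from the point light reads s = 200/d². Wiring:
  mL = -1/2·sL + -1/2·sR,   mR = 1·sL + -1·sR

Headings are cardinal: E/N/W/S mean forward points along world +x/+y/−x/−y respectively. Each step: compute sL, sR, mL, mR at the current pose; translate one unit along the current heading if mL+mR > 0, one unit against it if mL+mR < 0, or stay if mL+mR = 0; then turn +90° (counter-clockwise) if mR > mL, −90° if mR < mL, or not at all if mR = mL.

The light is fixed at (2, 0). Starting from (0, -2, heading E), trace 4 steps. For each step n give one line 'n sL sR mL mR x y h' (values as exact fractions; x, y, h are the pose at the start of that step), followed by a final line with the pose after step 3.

0 100 20 -60 80 0 -2 E
1 40 200 -120 -160 1 -2 N
2 25 10 -35/2 15 1 -3 E
3 200/9 200 -1000/9 -1600/9 0 -3 N
final 0 -4 E

n=0: pose=(0,-2,E); sL=100, sR=20; mL=-60, mR=80; mL+mR=20 → advance +1; mR−mL=140 → turn +1·90°
n=1: pose=(1,-2,N); sL=40, sR=200; mL=-120, mR=-160; mL+mR=-280 → advance -1; mR−mL=-40 → turn -1·90°
n=2: pose=(1,-3,E); sL=25, sR=10; mL=-35/2, mR=15; mL+mR=-5/2 → advance -1; mR−mL=65/2 → turn +1·90°
n=3: pose=(0,-3,N); sL=200/9, sR=200; mL=-1000/9, mR=-1600/9; mL+mR=-2600/9 → advance -1; mR−mL=-200/3 → turn -1·90°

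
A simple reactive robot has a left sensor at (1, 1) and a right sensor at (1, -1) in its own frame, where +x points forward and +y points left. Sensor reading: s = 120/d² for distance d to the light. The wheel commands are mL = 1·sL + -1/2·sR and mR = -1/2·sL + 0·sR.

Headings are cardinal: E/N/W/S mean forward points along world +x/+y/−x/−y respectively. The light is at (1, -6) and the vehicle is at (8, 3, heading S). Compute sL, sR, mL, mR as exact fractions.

15/16 6/5 27/80 -15/32

left sensor world pos  = (9, 2); dL² = 128
right sensor world pos = (7, 2); dR² = 100
sL = 120/128 = 15/16
sR = 120/100 = 6/5
mL = 1·sL + -1/2·sR = 27/80
mR = -1/2·sL + 0·sR = -15/32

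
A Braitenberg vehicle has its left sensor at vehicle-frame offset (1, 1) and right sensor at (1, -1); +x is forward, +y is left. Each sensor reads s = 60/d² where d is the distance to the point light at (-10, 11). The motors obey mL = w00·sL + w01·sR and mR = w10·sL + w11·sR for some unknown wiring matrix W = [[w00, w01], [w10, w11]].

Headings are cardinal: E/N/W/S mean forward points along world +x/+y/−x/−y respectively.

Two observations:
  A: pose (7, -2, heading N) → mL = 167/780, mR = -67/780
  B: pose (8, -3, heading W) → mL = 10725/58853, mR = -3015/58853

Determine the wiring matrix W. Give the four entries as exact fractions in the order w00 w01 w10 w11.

obs A: pose=(7,-2,N) → sL=3/20, sR=5/39, mL=167/780, mR=-67/780
obs B: pose=(8,-3,W) → sL=30/257, sR=30/229, mL=10725/58853, mR=-3015/58853
sensor matrix S = [[3/20, 5/39], [30/257, 30/229]]; det S = 7169/1530178
solve [mL_A; mL_B] = S·[w00; w01] and [mR_A; mR_B] = S·[w10; w11]:
  w00 = 1, w01 = 1/2, w10 = -1, w11 = 1/2

1 1/2 -1 1/2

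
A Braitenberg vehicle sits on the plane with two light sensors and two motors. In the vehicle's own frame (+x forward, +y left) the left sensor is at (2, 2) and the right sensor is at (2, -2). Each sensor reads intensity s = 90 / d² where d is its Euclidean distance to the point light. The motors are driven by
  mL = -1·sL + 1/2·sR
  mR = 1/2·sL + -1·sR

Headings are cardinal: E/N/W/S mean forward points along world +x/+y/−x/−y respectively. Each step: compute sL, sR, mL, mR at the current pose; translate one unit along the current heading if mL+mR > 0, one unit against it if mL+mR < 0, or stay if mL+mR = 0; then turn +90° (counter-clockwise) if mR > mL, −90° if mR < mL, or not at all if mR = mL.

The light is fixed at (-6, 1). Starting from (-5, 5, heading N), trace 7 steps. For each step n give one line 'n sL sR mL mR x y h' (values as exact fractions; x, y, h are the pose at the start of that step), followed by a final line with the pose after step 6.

0 90/37 2 -53/37 -29/37 -5 5 N
1 45 45/13 -1125/26 495/26 -5 4 W
2 90/17 90 675/17 -1485/17 -4 4 S
3 45/2 5/2 -85/4 35/4 -4 5 W
4 90/29 18 171/29 -477/29 -3 5 S
5 9 9/5 -81/10 27/10 -3 6 W
6 2 90/13 19/13 -77/13 -2 6 S
final -2 7 W

n=0: pose=(-5,5,N); sL=90/37, sR=2; mL=-53/37, mR=-29/37; mL+mR=-82/37 → advance -1; mR−mL=24/37 → turn +1·90°
n=1: pose=(-5,4,W); sL=45, sR=45/13; mL=-1125/26, mR=495/26; mL+mR=-315/13 → advance -1; mR−mL=810/13 → turn +1·90°
n=2: pose=(-4,4,S); sL=90/17, sR=90; mL=675/17, mR=-1485/17; mL+mR=-810/17 → advance -1; mR−mL=-2160/17 → turn -1·90°
n=3: pose=(-4,5,W); sL=45/2, sR=5/2; mL=-85/4, mR=35/4; mL+mR=-25/2 → advance -1; mR−mL=30 → turn +1·90°
n=4: pose=(-3,5,S); sL=90/29, sR=18; mL=171/29, mR=-477/29; mL+mR=-306/29 → advance -1; mR−mL=-648/29 → turn -1·90°
n=5: pose=(-3,6,W); sL=9, sR=9/5; mL=-81/10, mR=27/10; mL+mR=-27/5 → advance -1; mR−mL=54/5 → turn +1·90°
n=6: pose=(-2,6,S); sL=2, sR=90/13; mL=19/13, mR=-77/13; mL+mR=-58/13 → advance -1; mR−mL=-96/13 → turn -1·90°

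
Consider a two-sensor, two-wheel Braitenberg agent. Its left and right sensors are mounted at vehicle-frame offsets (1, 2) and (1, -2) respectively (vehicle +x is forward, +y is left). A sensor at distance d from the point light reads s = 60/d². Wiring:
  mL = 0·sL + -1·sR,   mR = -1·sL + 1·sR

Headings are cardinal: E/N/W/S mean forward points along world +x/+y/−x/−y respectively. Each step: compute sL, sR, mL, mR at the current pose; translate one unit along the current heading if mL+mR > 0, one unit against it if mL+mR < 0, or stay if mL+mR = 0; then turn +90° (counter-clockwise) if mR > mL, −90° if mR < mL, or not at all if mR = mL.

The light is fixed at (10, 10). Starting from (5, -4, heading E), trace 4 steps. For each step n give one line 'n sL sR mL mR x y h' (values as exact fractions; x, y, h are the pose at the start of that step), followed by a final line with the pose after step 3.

n=0: pose=(5,-4,E); sL=3/8, sR=15/68; mL=-15/68, mR=-21/136; mL+mR=-3/8 → advance -1; mR−mL=9/136 → turn +1·90°
n=1: pose=(4,-4,N); sL=60/233, sR=12/37; mL=-12/37, mR=576/8621; mL+mR=-60/233 → advance -1; mR−mL=3372/8621 → turn +1·90°
n=2: pose=(4,-5,W); sL=30/169, sR=30/109; mL=-30/109, mR=1800/18421; mL+mR=-30/169 → advance -1; mR−mL=6870/18421 → turn +1·90°
n=3: pose=(5,-5,S); sL=12/53, sR=12/61; mL=-12/61, mR=-96/3233; mL+mR=-12/53 → advance -1; mR−mL=540/3233 → turn +1·90°

0 3/8 15/68 -15/68 -21/136 5 -4 E
1 60/233 12/37 -12/37 576/8621 4 -4 N
2 30/169 30/109 -30/109 1800/18421 4 -5 W
3 12/53 12/61 -12/61 -96/3233 5 -5 S
final 5 -4 E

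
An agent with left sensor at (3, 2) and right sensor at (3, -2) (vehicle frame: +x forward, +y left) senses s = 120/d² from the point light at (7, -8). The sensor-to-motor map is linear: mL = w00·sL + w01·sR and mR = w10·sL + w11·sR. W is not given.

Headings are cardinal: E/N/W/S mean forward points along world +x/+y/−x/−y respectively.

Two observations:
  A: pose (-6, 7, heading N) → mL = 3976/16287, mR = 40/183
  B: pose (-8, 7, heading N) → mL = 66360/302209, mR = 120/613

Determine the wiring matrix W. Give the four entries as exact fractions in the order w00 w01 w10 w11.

1/2 1/2 1 0

obs A: pose=(-6,7,N) → sL=40/183, sR=24/89, mL=3976/16287, mR=40/183
obs B: pose=(-8,7,N) → sL=120/613, sR=120/493, mL=66360/302209, mR=120/613
sensor matrix S = [[40/183, 24/89], [120/613, 120/493]]; det S = 680960/1640692661
solve [mL_A; mL_B] = S·[w00; w01] and [mR_A; mR_B] = S·[w10; w11]:
  w00 = 1/2, w01 = 1/2, w10 = 1, w11 = 0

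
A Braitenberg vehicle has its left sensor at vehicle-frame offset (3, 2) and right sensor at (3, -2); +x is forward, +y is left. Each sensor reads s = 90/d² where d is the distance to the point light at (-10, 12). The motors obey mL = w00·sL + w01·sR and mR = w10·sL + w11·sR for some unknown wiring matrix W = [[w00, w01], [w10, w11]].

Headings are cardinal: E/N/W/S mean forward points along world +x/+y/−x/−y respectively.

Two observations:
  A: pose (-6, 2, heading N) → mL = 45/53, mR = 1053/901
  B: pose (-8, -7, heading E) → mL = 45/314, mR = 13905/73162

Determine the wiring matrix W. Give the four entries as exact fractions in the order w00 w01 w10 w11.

obs A: pose=(-6,2,N) → sL=90/53, sR=18/17, mL=45/53, mR=1053/901
obs B: pose=(-8,-7,E) → sL=45/157, sR=45/233, mL=45/314, mR=13905/73162
sensor matrix S = [[90/53, 18/17], [45/157, 45/233]]; det S = 806760/32959481
solve [mL_A; mL_B] = S·[w00; w01] and [mR_A; mR_B] = S·[w10; w11]:
  w00 = 1/2, w01 = 0, w10 = 1, w11 = -1/2

1/2 0 1 -1/2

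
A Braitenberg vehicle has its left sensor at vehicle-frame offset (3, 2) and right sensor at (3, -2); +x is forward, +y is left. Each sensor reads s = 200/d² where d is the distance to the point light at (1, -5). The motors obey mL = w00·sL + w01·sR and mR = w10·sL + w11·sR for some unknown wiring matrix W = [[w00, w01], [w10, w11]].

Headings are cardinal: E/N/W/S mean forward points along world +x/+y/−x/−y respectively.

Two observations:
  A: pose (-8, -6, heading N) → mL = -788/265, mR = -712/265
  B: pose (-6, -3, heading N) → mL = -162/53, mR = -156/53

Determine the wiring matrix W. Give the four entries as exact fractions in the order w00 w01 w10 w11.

obs A: pose=(-8,-6,N) → sL=8/5, sR=200/53, mL=-788/265, mR=-712/265
obs B: pose=(-6,-3,N) → sL=100/53, sR=4, mL=-162/53, mR=-156/53
sensor matrix S = [[8/5, 200/53], [100/53, 4]]; det S = -10112/14045
solve [mL_A; mL_B] = S·[w00; w01] and [mR_A; mR_B] = S·[w10; w11]:
  w00 = 1/2, w01 = -1, w10 = -1/2, w11 = -1/2

1/2 -1 -1/2 -1/2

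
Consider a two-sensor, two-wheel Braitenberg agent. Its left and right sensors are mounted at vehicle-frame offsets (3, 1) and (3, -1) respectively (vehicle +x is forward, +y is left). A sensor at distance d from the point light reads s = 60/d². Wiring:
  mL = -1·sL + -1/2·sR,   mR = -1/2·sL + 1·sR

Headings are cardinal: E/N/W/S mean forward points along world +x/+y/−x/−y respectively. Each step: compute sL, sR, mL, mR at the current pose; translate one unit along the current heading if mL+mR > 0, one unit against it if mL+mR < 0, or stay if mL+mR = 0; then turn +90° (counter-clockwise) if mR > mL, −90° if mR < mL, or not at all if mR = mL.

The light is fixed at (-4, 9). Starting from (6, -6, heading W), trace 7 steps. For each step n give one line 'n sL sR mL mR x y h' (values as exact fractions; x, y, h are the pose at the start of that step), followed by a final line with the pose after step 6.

0 12/61 12/49 -954/2989 438/2989 6 -6 W
1 5/39 15/106 -1645/8268 160/2067 7 -6 S
2 12/73 60/421 -7242/30733 1854/30733 7 -5 E
3 30/101 30/121 -5145/12221 1215/12221 6 -5 N
4 12/61 12/49 -954/2989 438/2989 6 -6 W
5 5/39 15/106 -1645/8268 160/2067 7 -6 S
6 12/73 60/421 -7242/30733 1854/30733 7 -5 E
final 6 -5 N

n=0: pose=(6,-6,W); sL=12/61, sR=12/49; mL=-954/2989, mR=438/2989; mL+mR=-516/2989 → advance -1; mR−mL=1392/2989 → turn +1·90°
n=1: pose=(7,-6,S); sL=5/39, sR=15/106; mL=-1645/8268, mR=160/2067; mL+mR=-335/2756 → advance -1; mR−mL=2285/8268 → turn +1·90°
n=2: pose=(7,-5,E); sL=12/73, sR=60/421; mL=-7242/30733, mR=1854/30733; mL+mR=-5388/30733 → advance -1; mR−mL=9096/30733 → turn +1·90°
n=3: pose=(6,-5,N); sL=30/101, sR=30/121; mL=-5145/12221, mR=1215/12221; mL+mR=-3930/12221 → advance -1; mR−mL=6360/12221 → turn +1·90°
n=4: pose=(6,-6,W); sL=12/61, sR=12/49; mL=-954/2989, mR=438/2989; mL+mR=-516/2989 → advance -1; mR−mL=1392/2989 → turn +1·90°
n=5: pose=(7,-6,S); sL=5/39, sR=15/106; mL=-1645/8268, mR=160/2067; mL+mR=-335/2756 → advance -1; mR−mL=2285/8268 → turn +1·90°
n=6: pose=(7,-5,E); sL=12/73, sR=60/421; mL=-7242/30733, mR=1854/30733; mL+mR=-5388/30733 → advance -1; mR−mL=9096/30733 → turn +1·90°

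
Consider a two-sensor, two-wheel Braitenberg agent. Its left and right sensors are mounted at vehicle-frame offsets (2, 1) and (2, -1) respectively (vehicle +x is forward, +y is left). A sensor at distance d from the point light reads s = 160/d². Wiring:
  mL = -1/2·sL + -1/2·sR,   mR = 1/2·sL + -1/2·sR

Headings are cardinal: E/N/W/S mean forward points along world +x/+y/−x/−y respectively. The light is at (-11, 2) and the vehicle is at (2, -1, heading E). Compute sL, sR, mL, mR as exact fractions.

160/229 160/241 -37600/55189 960/55189

left sensor world pos  = (4, 0); dL² = 229
right sensor world pos = (4, -2); dR² = 241
sL = 160/229 = 160/229
sR = 160/241 = 160/241
mL = -1/2·sL + -1/2·sR = -37600/55189
mR = 1/2·sL + -1/2·sR = 960/55189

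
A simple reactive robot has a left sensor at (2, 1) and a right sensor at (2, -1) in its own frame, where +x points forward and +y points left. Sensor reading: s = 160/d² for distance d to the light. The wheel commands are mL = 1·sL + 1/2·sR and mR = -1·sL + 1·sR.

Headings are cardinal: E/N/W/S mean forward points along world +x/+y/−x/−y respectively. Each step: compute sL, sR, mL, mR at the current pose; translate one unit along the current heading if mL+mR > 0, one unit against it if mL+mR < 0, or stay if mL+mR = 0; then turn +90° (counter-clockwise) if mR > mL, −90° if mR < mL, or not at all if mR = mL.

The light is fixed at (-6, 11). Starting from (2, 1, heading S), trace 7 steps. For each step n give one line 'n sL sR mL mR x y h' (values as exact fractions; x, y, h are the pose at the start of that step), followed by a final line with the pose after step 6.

n=0: pose=(2,1,S); sL=32/45, sR=160/193; mL=9776/8685, mR=1024/8685; mL+mR=240/193 → advance +1; mR−mL=-8752/8685 → turn -1·90°
n=1: pose=(2,0,W); sL=8/9, sR=20/17; mL=226/153, mR=44/153; mL+mR=30/17 → advance +1; mR−mL=-182/153 → turn -1·90°
n=2: pose=(1,0,N); sL=160/117, sR=32/29; mL=6512/3393, mR=-896/3393; mL+mR=48/29 → advance +1; mR−mL=-7408/3393 → turn -1·90°
n=3: pose=(1,1,E); sL=80/81, sR=80/101; mL=11320/8181, mR=-1600/8181; mL+mR=120/101 → advance +1; mR−mL=-12920/8181 → turn -1·90°
n=4: pose=(2,1,S); sL=32/45, sR=160/193; mL=9776/8685, mR=1024/8685; mL+mR=240/193 → advance +1; mR−mL=-8752/8685 → turn -1·90°
n=5: pose=(2,0,W); sL=8/9, sR=20/17; mL=226/153, mR=44/153; mL+mR=30/17 → advance +1; mR−mL=-182/153 → turn -1·90°
n=6: pose=(1,0,N); sL=160/117, sR=32/29; mL=6512/3393, mR=-896/3393; mL+mR=48/29 → advance +1; mR−mL=-7408/3393 → turn -1·90°

0 32/45 160/193 9776/8685 1024/8685 2 1 S
1 8/9 20/17 226/153 44/153 2 0 W
2 160/117 32/29 6512/3393 -896/3393 1 0 N
3 80/81 80/101 11320/8181 -1600/8181 1 1 E
4 32/45 160/193 9776/8685 1024/8685 2 1 S
5 8/9 20/17 226/153 44/153 2 0 W
6 160/117 32/29 6512/3393 -896/3393 1 0 N
final 1 1 E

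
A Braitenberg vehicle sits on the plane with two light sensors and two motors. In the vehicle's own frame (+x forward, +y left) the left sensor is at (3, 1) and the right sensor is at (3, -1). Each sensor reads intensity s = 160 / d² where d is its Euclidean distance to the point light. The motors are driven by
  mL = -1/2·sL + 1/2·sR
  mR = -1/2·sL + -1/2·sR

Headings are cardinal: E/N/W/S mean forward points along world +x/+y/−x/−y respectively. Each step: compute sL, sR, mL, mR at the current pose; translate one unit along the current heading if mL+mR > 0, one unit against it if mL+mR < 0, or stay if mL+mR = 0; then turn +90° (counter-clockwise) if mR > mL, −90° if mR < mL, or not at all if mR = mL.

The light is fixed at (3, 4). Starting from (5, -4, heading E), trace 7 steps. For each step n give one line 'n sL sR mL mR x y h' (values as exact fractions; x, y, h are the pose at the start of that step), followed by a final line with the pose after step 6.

0 80/37 80/53 -640/1961 -3600/1961 5 -4 E
1 32/25 160/121 64/3025 -3936/3025 4 -4 S
2 40/17 4 14/17 -54/17 4 -3 W
3 160/17 32/5 -128/85 -672/85 5 -3 N
4 80/37 80/53 -640/1961 -3600/1961 5 -4 E
5 32/25 160/121 64/3025 -3936/3025 4 -4 S
6 40/17 4 14/17 -54/17 4 -3 W
final 5 -3 N

n=0: pose=(5,-4,E); sL=80/37, sR=80/53; mL=-640/1961, mR=-3600/1961; mL+mR=-80/37 → advance -1; mR−mL=-80/53 → turn -1·90°
n=1: pose=(4,-4,S); sL=32/25, sR=160/121; mL=64/3025, mR=-3936/3025; mL+mR=-32/25 → advance -1; mR−mL=-160/121 → turn -1·90°
n=2: pose=(4,-3,W); sL=40/17, sR=4; mL=14/17, mR=-54/17; mL+mR=-40/17 → advance -1; mR−mL=-4 → turn -1·90°
n=3: pose=(5,-3,N); sL=160/17, sR=32/5; mL=-128/85, mR=-672/85; mL+mR=-160/17 → advance -1; mR−mL=-32/5 → turn -1·90°
n=4: pose=(5,-4,E); sL=80/37, sR=80/53; mL=-640/1961, mR=-3600/1961; mL+mR=-80/37 → advance -1; mR−mL=-80/53 → turn -1·90°
n=5: pose=(4,-4,S); sL=32/25, sR=160/121; mL=64/3025, mR=-3936/3025; mL+mR=-32/25 → advance -1; mR−mL=-160/121 → turn -1·90°
n=6: pose=(4,-3,W); sL=40/17, sR=4; mL=14/17, mR=-54/17; mL+mR=-40/17 → advance -1; mR−mL=-4 → turn -1·90°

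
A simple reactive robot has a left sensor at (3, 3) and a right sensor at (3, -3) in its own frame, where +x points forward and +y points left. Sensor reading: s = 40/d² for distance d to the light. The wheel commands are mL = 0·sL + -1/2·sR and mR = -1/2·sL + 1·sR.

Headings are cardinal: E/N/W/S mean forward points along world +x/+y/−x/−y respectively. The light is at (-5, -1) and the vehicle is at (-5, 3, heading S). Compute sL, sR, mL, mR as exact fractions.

4 4 -2 2

left sensor world pos  = (-2, 0); dL² = 10
right sensor world pos = (-8, 0); dR² = 10
sL = 40/10 = 4
sR = 40/10 = 4
mL = 0·sL + -1/2·sR = -2
mR = -1/2·sL + 1·sR = 2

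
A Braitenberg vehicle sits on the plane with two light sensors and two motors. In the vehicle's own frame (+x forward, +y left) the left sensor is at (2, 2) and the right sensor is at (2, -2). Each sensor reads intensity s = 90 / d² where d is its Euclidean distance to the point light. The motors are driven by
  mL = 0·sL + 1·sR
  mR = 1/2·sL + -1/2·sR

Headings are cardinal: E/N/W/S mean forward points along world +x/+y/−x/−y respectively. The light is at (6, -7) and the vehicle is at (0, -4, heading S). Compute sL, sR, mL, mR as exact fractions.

90/17 18/13 18/13 432/221

left sensor world pos  = (2, -6); dL² = 17
right sensor world pos = (-2, -6); dR² = 65
sL = 90/17 = 90/17
sR = 90/65 = 18/13
mL = 0·sL + 1·sR = 18/13
mR = 1/2·sL + -1/2·sR = 432/221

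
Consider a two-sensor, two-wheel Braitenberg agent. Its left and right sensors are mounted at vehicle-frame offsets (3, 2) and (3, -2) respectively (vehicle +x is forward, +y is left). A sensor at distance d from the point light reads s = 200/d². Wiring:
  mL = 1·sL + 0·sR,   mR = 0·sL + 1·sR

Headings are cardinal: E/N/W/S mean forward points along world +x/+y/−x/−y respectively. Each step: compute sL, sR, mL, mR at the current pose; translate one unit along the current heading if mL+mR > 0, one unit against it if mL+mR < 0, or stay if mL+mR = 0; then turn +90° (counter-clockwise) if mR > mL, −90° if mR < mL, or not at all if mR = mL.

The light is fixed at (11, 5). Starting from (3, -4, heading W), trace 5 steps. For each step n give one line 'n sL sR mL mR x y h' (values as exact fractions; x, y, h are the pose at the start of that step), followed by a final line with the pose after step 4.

0 100/121 20/17 100/121 20/17 3 -4 W
1 200/193 40/53 200/193 40/53 2 -4 S
2 25/36 25/26 25/36 25/26 2 -5 W
3 200/233 200/313 200/233 200/313 1 -5 S
4 100/169 4/5 100/169 4/5 1 -6 W
final 0 -6 S

n=0: pose=(3,-4,W); sL=100/121, sR=20/17; mL=100/121, mR=20/17; mL+mR=4120/2057 → advance +1; mR−mL=720/2057 → turn +1·90°
n=1: pose=(2,-4,S); sL=200/193, sR=40/53; mL=200/193, mR=40/53; mL+mR=18320/10229 → advance +1; mR−mL=-2880/10229 → turn -1·90°
n=2: pose=(2,-5,W); sL=25/36, sR=25/26; mL=25/36, mR=25/26; mL+mR=775/468 → advance +1; mR−mL=125/468 → turn +1·90°
n=3: pose=(1,-5,S); sL=200/233, sR=200/313; mL=200/233, mR=200/313; mL+mR=109200/72929 → advance +1; mR−mL=-16000/72929 → turn -1·90°
n=4: pose=(1,-6,W); sL=100/169, sR=4/5; mL=100/169, mR=4/5; mL+mR=1176/845 → advance +1; mR−mL=176/845 → turn +1·90°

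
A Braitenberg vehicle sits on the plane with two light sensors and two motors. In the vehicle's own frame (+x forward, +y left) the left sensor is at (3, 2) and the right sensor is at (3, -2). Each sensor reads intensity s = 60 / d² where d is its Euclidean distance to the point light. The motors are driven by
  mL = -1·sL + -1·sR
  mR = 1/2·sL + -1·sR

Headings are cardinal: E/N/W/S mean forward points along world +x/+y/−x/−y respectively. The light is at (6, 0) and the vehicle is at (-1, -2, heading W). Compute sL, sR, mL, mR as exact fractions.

left sensor world pos  = (-4, -4); dL² = 116
right sensor world pos = (-4, 0); dR² = 100
sL = 60/116 = 15/29
sR = 60/100 = 3/5
mL = -1·sL + -1·sR = -162/145
mR = 1/2·sL + -1·sR = -99/290

15/29 3/5 -162/145 -99/290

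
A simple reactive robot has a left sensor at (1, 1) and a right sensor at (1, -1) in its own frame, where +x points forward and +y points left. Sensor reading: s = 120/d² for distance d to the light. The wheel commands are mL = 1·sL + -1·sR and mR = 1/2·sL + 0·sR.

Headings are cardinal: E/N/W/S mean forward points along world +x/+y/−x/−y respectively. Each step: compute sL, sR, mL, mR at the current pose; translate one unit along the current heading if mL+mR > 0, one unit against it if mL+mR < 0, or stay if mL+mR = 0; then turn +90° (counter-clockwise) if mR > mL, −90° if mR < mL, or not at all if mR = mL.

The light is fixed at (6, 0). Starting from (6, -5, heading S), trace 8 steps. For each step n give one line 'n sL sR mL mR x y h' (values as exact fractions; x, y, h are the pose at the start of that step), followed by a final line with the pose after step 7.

0 120/37 120/37 0 60/37 6 -5 S
1 60/13 12/5 144/65 30/13 6 -6 E
2 24/5 120/29 96/145 12/5 7 -6 N
3 10/3 15/2 -25/6 5/3 7 -5 W
4 8/3 120/37 -64/111 4/3 8 -5 S
5 60/17 60/29 720/493 30/17 8 -6 E
6 120/29 120/41 1440/1189 60/29 9 -6 N
7 3 6 -3 3/2 9 -5 W
final 10 -5 S

n=0: pose=(6,-5,S); sL=120/37, sR=120/37; mL=0, mR=60/37; mL+mR=60/37 → advance +1; mR−mL=60/37 → turn +1·90°
n=1: pose=(6,-6,E); sL=60/13, sR=12/5; mL=144/65, mR=30/13; mL+mR=294/65 → advance +1; mR−mL=6/65 → turn +1·90°
n=2: pose=(7,-6,N); sL=24/5, sR=120/29; mL=96/145, mR=12/5; mL+mR=444/145 → advance +1; mR−mL=252/145 → turn +1·90°
n=3: pose=(7,-5,W); sL=10/3, sR=15/2; mL=-25/6, mR=5/3; mL+mR=-5/2 → advance -1; mR−mL=35/6 → turn +1·90°
n=4: pose=(8,-5,S); sL=8/3, sR=120/37; mL=-64/111, mR=4/3; mL+mR=28/37 → advance +1; mR−mL=212/111 → turn +1·90°
n=5: pose=(8,-6,E); sL=60/17, sR=60/29; mL=720/493, mR=30/17; mL+mR=1590/493 → advance +1; mR−mL=150/493 → turn +1·90°
n=6: pose=(9,-6,N); sL=120/29, sR=120/41; mL=1440/1189, mR=60/29; mL+mR=3900/1189 → advance +1; mR−mL=1020/1189 → turn +1·90°
n=7: pose=(9,-5,W); sL=3, sR=6; mL=-3, mR=3/2; mL+mR=-3/2 → advance -1; mR−mL=9/2 → turn +1·90°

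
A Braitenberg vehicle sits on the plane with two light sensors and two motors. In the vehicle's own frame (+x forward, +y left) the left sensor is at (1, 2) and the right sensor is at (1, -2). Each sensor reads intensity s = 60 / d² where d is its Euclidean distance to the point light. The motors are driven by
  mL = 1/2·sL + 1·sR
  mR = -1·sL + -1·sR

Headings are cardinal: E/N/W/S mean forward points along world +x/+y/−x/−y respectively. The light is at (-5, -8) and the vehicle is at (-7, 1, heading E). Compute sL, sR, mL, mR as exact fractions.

30/61 6/5 441/305 -516/305

left sensor world pos  = (-6, 3); dL² = 122
right sensor world pos = (-6, -1); dR² = 50
sL = 60/122 = 30/61
sR = 60/50 = 6/5
mL = 1/2·sL + 1·sR = 441/305
mR = -1·sL + -1·sR = -516/305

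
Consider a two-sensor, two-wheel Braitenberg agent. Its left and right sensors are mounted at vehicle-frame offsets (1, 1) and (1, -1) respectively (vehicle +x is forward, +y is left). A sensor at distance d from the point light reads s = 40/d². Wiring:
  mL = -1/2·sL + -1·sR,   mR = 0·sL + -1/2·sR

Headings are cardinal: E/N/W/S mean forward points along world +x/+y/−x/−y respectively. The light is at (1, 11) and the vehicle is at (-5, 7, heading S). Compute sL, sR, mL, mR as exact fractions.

left sensor world pos  = (-4, 6); dL² = 50
right sensor world pos = (-6, 6); dR² = 74
sL = 40/50 = 4/5
sR = 40/74 = 20/37
mL = -1/2·sL + -1·sR = -174/185
mR = 0·sL + -1/2·sR = -10/37

4/5 20/37 -174/185 -10/37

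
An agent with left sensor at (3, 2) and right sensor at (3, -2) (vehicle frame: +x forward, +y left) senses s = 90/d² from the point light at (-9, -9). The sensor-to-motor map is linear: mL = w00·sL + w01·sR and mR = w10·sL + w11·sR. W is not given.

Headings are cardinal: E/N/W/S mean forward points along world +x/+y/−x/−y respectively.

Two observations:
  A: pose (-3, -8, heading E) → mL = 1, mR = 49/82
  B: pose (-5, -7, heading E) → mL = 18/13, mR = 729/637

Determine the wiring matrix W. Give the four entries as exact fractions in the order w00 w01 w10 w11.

1 0 -1/2 1

obs A: pose=(-3,-8,E) → sL=1, sR=45/41, mL=1, mR=49/82
obs B: pose=(-5,-7,E) → sL=18/13, sR=90/49, mL=18/13, mR=729/637
sensor matrix S = [[1, 45/41], [18/13, 90/49]]; det S = 8280/26117
solve [mL_A; mL_B] = S·[w00; w01] and [mR_A; mR_B] = S·[w10; w11]:
  w00 = 1, w01 = 0, w10 = -1/2, w11 = 1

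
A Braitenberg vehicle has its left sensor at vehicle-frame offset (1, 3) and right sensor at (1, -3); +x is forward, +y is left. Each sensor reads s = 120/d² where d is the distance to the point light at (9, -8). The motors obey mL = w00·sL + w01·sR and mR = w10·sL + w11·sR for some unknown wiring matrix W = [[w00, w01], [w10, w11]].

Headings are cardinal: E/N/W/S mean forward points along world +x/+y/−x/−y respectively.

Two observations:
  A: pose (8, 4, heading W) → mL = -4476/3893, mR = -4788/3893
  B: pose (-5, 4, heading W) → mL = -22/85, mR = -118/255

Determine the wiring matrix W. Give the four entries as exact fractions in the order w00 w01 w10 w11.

-1 1/2 -1/2 -1

obs A: pose=(8,4,W) → sL=24/17, sR=120/229, mL=-4476/3893, mR=-4788/3893
obs B: pose=(-5,4,W) → sL=20/51, sR=4/15, mL=-22/85, mR=-118/255
sensor matrix S = [[24/17, 120/229], [20/51, 4/15]]; det S = 3328/19465
solve [mL_A; mL_B] = S·[w00; w01] and [mR_A; mR_B] = S·[w10; w11]:
  w00 = -1, w01 = 1/2, w10 = -1/2, w11 = -1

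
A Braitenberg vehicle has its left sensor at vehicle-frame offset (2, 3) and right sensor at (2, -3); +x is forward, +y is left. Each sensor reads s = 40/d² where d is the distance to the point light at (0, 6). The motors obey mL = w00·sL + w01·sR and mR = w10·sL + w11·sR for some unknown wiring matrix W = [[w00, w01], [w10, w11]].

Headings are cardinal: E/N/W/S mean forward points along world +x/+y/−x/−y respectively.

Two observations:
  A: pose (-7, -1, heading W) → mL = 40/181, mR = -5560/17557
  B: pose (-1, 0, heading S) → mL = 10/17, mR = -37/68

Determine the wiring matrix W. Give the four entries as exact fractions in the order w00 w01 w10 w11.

obs A: pose=(-7,-1,W) → sL=40/181, sR=40/97, mL=40/181, mR=-5560/17557
obs B: pose=(-1,0,S) → sL=10/17, sR=1/2, mL=10/17, mR=-37/68
sensor matrix S = [[40/181, 40/97], [10/17, 1/2]]; det S = -39420/298469
solve [mL_A; mL_B] = S·[w00; w01] and [mR_A; mR_B] = S·[w10; w11]:
  w00 = 1, w01 = 0, w10 = -1/2, w11 = -1/2

1 0 -1/2 -1/2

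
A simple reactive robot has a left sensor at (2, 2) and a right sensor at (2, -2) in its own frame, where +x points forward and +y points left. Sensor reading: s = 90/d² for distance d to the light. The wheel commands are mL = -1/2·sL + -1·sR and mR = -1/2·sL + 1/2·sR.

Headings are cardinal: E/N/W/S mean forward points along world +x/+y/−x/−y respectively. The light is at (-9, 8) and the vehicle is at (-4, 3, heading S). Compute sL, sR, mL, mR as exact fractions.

left sensor world pos  = (-2, 1); dL² = 98
right sensor world pos = (-6, 1); dR² = 58
sL = 90/98 = 45/49
sR = 90/58 = 45/29
mL = -1/2·sL + -1·sR = -5715/2842
mR = -1/2·sL + 1/2·sR = 450/1421

45/49 45/29 -5715/2842 450/1421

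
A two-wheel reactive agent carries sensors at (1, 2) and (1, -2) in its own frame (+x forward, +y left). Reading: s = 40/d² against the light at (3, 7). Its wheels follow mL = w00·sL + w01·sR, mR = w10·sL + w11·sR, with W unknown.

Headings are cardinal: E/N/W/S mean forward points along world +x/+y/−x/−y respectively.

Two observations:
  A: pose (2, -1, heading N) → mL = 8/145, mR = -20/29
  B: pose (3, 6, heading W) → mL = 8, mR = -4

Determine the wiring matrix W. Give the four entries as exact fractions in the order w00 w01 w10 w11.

-1/2 1/2 -1 0

obs A: pose=(2,-1,N) → sL=20/29, sR=4/5, mL=8/145, mR=-20/29
obs B: pose=(3,6,W) → sL=4, sR=20, mL=8, mR=-4
sensor matrix S = [[20/29, 4/5], [4, 20]]; det S = 1536/145
solve [mL_A; mL_B] = S·[w00; w01] and [mR_A; mR_B] = S·[w10; w11]:
  w00 = -1/2, w01 = 1/2, w10 = -1, w11 = 0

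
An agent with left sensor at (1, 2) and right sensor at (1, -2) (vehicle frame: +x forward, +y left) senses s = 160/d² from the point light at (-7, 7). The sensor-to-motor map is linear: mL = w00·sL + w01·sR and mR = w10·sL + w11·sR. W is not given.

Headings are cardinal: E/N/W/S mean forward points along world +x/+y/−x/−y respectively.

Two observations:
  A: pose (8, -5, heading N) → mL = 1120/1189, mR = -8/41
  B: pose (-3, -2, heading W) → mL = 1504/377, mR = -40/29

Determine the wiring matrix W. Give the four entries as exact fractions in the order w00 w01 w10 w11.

1 1 0 -1/2

obs A: pose=(8,-5,N) → sL=16/29, sR=16/41, mL=1120/1189, mR=-8/41
obs B: pose=(-3,-2,W) → sL=16/13, sR=80/29, mL=1504/377, mR=-40/29
sensor matrix S = [[16/29, 16/41], [16/13, 80/29]]; det S = 466944/448253
solve [mL_A; mL_B] = S·[w00; w01] and [mR_A; mR_B] = S·[w10; w11]:
  w00 = 1, w01 = 1, w10 = 0, w11 = -1/2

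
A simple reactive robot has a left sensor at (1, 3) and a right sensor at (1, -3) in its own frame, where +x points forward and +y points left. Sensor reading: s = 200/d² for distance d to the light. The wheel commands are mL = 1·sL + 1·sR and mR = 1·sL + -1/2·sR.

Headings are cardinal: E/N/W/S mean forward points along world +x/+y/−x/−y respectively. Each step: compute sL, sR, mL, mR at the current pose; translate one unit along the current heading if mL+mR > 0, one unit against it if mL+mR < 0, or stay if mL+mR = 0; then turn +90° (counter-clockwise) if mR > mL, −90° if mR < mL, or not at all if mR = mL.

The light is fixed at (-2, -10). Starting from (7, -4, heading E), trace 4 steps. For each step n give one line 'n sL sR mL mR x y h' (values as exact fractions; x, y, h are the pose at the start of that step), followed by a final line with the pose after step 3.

0 200/181 200/109 58000/19729 3700/19729 7 -4 E
1 100/97 100/37 13400/3589 -1150/3589 8 -4 S
2 40/17 40/29 1840/493 820/493 8 -5 W
3 25/9 10/9 35/9 20/9 7 -5 N
final 7 -4 E

n=0: pose=(7,-4,E); sL=200/181, sR=200/109; mL=58000/19729, mR=3700/19729; mL+mR=61700/19729 → advance +1; mR−mL=-300/109 → turn -1·90°
n=1: pose=(8,-4,S); sL=100/97, sR=100/37; mL=13400/3589, mR=-1150/3589; mL+mR=12250/3589 → advance +1; mR−mL=-150/37 → turn -1·90°
n=2: pose=(8,-5,W); sL=40/17, sR=40/29; mL=1840/493, mR=820/493; mL+mR=2660/493 → advance +1; mR−mL=-60/29 → turn -1·90°
n=3: pose=(7,-5,N); sL=25/9, sR=10/9; mL=35/9, mR=20/9; mL+mR=55/9 → advance +1; mR−mL=-5/3 → turn -1·90°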